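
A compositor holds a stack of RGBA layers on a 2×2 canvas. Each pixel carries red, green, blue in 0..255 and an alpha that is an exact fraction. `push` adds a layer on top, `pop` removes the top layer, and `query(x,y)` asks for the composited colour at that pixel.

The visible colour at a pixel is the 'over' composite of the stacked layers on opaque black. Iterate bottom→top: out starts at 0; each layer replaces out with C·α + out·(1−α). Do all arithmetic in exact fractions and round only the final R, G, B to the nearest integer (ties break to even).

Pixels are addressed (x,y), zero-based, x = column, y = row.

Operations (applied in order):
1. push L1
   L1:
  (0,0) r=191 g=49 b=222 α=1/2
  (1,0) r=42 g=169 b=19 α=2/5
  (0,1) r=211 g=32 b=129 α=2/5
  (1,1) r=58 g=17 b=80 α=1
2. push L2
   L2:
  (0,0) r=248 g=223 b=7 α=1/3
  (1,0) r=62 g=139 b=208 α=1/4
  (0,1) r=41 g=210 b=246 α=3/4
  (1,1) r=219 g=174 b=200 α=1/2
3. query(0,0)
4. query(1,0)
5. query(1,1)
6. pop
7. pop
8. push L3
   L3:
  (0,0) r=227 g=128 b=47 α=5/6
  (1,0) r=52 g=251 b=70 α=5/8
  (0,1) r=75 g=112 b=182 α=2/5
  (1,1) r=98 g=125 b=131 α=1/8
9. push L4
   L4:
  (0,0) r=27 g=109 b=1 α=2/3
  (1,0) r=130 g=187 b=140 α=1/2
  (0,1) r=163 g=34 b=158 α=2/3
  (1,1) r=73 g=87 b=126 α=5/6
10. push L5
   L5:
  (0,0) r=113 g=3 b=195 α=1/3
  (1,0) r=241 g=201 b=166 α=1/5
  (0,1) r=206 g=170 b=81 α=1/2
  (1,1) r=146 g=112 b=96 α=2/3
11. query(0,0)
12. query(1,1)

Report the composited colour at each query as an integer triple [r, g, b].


at x=0,y=0 over L1,L2:
+L1 (α=1/2) → [191/2, 49/2, 111]
+L2 (α=1/3) → [439/3, 272/3, 229/3]
= [146, 91, 76]

query (1,0) [L1,L2] — begin 0,0,0
+L1 (α=2/5) → [84/5, 338/5, 38/5]
+L2 (α=1/4) → [281/10, 1709/20, 577/10]
= [28, 85, 58]

query (1,1) [L1,L2] — begin 0,0,0
+L1 (α=1) → [58, 17, 80]
+L2 (α=1/2) → [277/2, 191/2, 140]
→ [138, 96, 140]

at x=0,y=0 over L3,L4,L5:
+L3 (α=5/6) → [1135/6, 320/3, 235/6]
+L4 (α=2/3) → [1459/18, 974/9, 247/18]
+L5 (α=1/3) → [2476/27, 1975/27, 2002/27]
= [92, 73, 74]

at x=1,y=1 over L3,L4,L5:
+L3 (α=1/8) → [49/4, 125/8, 131/8]
+L4 (α=5/6) → [503/8, 3605/48, 5171/48]
+L5 (α=2/3) → [2839/24, 14357/144, 14387/144]
= [118, 100, 100]


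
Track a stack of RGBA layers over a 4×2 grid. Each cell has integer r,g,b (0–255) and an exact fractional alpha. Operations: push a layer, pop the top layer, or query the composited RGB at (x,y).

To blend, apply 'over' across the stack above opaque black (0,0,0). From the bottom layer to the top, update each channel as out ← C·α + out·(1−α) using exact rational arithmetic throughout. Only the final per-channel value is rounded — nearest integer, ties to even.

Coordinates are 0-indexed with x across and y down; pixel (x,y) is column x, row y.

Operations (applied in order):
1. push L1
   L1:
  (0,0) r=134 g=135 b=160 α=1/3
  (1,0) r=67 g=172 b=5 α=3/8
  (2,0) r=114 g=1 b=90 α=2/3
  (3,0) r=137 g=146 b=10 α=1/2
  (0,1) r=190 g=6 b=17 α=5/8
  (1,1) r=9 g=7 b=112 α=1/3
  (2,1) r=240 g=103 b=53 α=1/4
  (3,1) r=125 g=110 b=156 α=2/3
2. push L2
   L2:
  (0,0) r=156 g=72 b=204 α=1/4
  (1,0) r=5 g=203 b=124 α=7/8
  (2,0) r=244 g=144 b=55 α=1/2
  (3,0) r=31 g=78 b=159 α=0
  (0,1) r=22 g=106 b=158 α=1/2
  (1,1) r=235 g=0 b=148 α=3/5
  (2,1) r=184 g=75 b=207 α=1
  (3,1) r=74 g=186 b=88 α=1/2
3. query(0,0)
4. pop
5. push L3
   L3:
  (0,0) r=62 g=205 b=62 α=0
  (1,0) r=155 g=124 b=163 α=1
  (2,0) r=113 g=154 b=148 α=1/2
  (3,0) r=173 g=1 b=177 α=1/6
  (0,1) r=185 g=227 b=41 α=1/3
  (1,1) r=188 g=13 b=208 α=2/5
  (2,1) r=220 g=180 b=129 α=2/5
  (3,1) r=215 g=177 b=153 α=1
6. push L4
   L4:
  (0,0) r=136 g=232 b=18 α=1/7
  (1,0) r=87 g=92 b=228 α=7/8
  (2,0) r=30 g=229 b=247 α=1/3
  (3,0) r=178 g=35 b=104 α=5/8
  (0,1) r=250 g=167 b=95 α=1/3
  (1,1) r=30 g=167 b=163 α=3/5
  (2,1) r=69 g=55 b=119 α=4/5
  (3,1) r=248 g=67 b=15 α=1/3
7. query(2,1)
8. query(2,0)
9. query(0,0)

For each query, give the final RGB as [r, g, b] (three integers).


(0,0) stack=L1,L2; from [0,0,0]:
+L1 (α=1/3) → [134/3, 45, 160/3]
+L2 (α=1/4) → [145/2, 207/4, 91]
= [72, 52, 91]

(2,1) stack=L1,L3,L4; from [0,0,0]:
after L1 α=1/4: [60, 103/4, 53/4]
after L3 α=2/5: [124, 1749/20, 1191/20]
after L4 α=4/5: [80, 6149/100, 10711/100]
→ [80, 61, 107]

query (2,0) [L1,L3,L4] — begin 0,0,0
L1 α=2/3: [76, 2/3, 60]
L3 α=1/2: [189/2, 232/3, 104]
L4 α=1/3: [73, 1151/9, 455/3]
→ [73, 128, 152]

query (0,0) [L1,L3,L4] — begin 0,0,0
L1 α=1/3: [134/3, 45, 160/3]
L3 α=0: [134/3, 45, 160/3]
L4 α=1/7: [404/7, 502/7, 338/7]
= [58, 72, 48]


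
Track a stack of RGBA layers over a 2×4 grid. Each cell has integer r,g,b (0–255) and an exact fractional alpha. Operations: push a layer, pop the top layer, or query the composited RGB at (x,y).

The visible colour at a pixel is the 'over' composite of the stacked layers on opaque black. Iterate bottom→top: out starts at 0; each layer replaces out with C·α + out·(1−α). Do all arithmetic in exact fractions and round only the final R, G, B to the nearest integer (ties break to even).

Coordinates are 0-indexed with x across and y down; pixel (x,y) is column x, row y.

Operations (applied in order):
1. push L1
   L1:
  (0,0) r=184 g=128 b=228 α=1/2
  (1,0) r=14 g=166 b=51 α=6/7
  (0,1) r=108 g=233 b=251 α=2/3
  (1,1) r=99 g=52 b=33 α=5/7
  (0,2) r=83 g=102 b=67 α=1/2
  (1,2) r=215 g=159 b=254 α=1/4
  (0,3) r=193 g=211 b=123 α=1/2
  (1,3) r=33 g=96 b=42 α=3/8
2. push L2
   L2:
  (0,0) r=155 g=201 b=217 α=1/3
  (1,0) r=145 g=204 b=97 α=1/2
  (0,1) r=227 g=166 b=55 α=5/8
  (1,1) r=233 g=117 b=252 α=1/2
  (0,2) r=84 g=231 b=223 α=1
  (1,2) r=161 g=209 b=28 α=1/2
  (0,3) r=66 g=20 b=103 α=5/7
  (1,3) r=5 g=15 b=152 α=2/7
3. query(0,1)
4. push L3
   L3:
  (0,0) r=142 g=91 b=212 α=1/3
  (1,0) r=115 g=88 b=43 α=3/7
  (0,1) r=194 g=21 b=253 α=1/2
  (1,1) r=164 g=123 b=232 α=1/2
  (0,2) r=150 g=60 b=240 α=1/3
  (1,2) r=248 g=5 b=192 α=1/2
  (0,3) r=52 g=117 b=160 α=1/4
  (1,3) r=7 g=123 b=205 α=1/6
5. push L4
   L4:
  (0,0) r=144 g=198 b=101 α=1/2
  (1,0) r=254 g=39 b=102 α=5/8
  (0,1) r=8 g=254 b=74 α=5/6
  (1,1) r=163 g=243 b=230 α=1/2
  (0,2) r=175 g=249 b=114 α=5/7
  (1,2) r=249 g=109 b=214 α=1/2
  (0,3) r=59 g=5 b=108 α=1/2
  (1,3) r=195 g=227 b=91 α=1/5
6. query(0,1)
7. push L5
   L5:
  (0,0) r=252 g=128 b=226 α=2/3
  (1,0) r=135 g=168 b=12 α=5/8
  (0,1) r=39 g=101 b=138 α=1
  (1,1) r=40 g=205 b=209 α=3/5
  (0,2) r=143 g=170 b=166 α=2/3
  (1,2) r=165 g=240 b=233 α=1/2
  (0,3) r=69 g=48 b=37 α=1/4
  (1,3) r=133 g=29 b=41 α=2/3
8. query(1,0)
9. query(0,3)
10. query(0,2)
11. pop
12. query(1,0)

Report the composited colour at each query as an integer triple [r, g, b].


at x=0,y=1 over L1,L2:
L1 α=2/3: [72, 466/3, 502/3]
L2 α=5/8: [1351/8, 162, 777/8]
= [169, 162, 97]

query (0,1) [L1,L2,L3,L4] — begin 0,0,0
+L1 (α=2/3) → [72, 466/3, 502/3]
+L2 (α=5/8) → [1351/8, 162, 777/8]
+L3 (α=1/2) → [2903/16, 183/2, 2801/16]
+L4 (α=5/6) → [1181/32, 2723/12, 2907/32]
rounded: [37, 227, 91]

at x=1,y=0 over L1,L2,L3,L4,L5:
after L1 α=6/7: [12, 996/7, 306/7]
after L2 α=1/2: [157/2, 1212/7, 985/14]
after L3 α=3/7: [659/7, 6696/49, 2873/49]
after L4 α=5/8: [10867/56, 29643/392, 33609/392]
after L5 α=5/8: [70401/448, 418209/3136, 124347/3136]
= [157, 133, 40]

(0,3) stack=L1,L2,L3,L4,L5; from [0,0,0]:
L1 α=1/2: [193/2, 211/2, 123/2]
L2 α=5/7: [523/7, 311/7, 638/7]
L3 α=1/4: [1933/28, 438/7, 1517/14]
L4 α=1/2: [3585/56, 473/14, 3029/28]
L5 α=1/4: [14619/224, 2091/56, 10123/112]
→ [65, 37, 90]

(0,2) stack=L1,L2,L3,L4,L5; from [0,0,0]:
+L1 (α=1/2) → [83/2, 51, 67/2]
+L2 (α=1) → [84, 231, 223]
+L3 (α=1/3) → [106, 174, 686/3]
+L4 (α=5/7) → [1087/7, 1593/7, 3082/21]
+L5 (α=2/3) → [3089/21, 3973/21, 10054/63]
rounded: [147, 189, 160]

(1,0) stack=L1,L2,L3,L4; from [0,0,0]:
L1 α=6/7: [12, 996/7, 306/7]
L2 α=1/2: [157/2, 1212/7, 985/14]
L3 α=3/7: [659/7, 6696/49, 2873/49]
L4 α=5/8: [10867/56, 29643/392, 33609/392]
= [194, 76, 86]


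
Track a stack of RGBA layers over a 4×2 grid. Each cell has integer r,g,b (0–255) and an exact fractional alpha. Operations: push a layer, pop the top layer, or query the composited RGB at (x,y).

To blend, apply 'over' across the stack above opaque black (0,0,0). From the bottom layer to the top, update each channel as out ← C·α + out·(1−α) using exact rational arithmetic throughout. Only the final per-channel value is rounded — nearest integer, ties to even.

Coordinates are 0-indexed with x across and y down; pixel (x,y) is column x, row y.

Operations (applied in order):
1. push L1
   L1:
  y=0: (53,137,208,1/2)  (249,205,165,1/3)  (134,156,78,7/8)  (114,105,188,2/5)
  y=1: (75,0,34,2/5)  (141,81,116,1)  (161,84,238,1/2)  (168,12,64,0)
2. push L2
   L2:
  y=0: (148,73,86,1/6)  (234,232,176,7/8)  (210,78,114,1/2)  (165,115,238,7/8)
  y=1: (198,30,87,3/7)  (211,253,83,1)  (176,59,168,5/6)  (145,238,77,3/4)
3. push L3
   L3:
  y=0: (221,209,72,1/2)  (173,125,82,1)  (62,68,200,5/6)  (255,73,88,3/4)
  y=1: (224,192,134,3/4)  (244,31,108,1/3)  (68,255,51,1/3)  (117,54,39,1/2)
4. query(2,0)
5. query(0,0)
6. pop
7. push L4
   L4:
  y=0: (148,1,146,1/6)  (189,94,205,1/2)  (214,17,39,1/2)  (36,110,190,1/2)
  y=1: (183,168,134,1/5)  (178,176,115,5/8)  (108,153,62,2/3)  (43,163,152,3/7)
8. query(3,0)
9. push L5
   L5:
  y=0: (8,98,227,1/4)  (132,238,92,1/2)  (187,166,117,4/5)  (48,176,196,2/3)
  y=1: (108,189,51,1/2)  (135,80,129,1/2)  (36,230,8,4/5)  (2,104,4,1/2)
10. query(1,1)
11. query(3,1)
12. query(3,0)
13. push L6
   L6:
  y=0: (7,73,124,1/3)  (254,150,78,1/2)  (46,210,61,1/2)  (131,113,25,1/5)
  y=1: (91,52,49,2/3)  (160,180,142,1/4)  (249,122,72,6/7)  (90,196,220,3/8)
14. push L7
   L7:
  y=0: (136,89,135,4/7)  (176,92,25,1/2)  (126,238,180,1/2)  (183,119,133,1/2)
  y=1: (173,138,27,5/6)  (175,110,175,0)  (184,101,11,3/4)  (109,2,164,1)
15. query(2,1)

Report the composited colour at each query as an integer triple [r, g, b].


at x=2,y=0 over L1,L2,L3:
after L1 α=7/8: [469/4, 273/2, 273/4]
after L2 α=1/2: [1309/8, 429/4, 729/8]
after L3 α=5/6: [1263/16, 1789/24, 8729/48]
→ [79, 75, 182]

at x=0,y=0 over L1,L2,L3:
L1 α=1/2: [53/2, 137/2, 104]
L2 α=1/6: [187/4, 277/4, 101]
L3 α=1/2: [1071/8, 1113/8, 173/2]
→ [134, 139, 86]

at x=3,y=0 over L1,L2,L4:
+L1 (α=2/5) → [228/5, 42, 376/5]
+L2 (α=7/8) → [6003/40, 847/8, 4353/20]
+L4 (α=1/2) → [7443/80, 1727/16, 8153/40]
→ [93, 108, 204]

at x=1,y=1 over L1,L2,L4,L5:
after L1 α=1: [141, 81, 116]
after L2 α=1: [211, 253, 83]
after L4 α=5/8: [1523/8, 1639/8, 103]
after L5 α=1/2: [2603/16, 2279/16, 116]
rounded: [163, 142, 116]

query (3,1) [L1,L2,L4,L5] — begin 0,0,0
+L1 (α=0) → [0, 0, 0]
+L2 (α=3/4) → [435/4, 357/2, 231/4]
+L4 (α=3/7) → [564/7, 1203/7, 687/7]
+L5 (α=1/2) → [289/7, 1931/14, 715/14]
→ [41, 138, 51]

(3,0) stack=L1,L2,L4,L5; from [0,0,0]:
L1 α=2/5: [228/5, 42, 376/5]
L2 α=7/8: [6003/40, 847/8, 4353/20]
L4 α=1/2: [7443/80, 1727/16, 8153/40]
L5 α=2/3: [5041/80, 2453/16, 23833/120]
→ [63, 153, 199]

query (2,1) [L1,L2,L4,L5,L6,L7] — begin 0,0,0
+L1 (α=1/2) → [161/2, 42, 119]
+L2 (α=5/6) → [1921/12, 337/6, 959/6]
+L4 (α=2/3) → [4513/36, 2173/18, 1703/18]
+L5 (α=4/5) → [9697/180, 18733/90, 2279/90]
+L6 (α=6/7) → [278617/1260, 84613/630, 41159/630]
+L7 (α=3/4) → [974137/5040, 275503/2520, 61949/2520]
= [193, 109, 25]


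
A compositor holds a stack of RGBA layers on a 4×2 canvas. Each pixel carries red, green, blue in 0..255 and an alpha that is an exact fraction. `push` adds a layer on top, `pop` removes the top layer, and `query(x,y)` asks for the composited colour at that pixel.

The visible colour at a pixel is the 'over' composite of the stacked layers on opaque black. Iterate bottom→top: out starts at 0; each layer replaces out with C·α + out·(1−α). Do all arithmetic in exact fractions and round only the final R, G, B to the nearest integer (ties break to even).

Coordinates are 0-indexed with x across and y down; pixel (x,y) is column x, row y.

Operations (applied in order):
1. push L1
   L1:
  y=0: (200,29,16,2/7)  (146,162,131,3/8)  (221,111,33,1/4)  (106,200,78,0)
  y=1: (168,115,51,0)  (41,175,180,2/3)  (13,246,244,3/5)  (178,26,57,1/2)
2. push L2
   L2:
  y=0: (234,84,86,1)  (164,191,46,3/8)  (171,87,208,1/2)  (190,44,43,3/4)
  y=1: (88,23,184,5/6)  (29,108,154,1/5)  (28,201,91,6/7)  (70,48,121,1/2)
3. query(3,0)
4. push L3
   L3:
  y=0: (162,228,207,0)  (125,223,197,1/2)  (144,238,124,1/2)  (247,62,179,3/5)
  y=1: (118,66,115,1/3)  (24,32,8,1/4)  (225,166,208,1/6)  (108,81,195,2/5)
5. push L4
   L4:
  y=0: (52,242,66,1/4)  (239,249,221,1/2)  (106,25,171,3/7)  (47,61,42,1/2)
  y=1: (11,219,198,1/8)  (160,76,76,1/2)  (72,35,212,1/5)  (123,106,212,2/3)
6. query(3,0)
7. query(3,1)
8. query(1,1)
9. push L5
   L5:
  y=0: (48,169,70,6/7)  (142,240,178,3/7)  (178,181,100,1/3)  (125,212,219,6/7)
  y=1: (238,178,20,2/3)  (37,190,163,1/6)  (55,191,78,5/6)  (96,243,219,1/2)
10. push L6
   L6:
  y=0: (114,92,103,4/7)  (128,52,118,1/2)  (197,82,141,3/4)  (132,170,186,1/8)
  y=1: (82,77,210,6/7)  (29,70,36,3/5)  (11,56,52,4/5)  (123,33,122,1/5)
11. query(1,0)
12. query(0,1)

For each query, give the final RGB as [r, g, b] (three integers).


query (3,0) [L1,L2] — begin 0,0,0
L1 α=0: [0, 0, 0]
L2 α=3/4: [285/2, 33, 129/4]
rounded: [142, 33, 32]

at x=3,y=0 over L1,L2,L3,L4:
+L1 (α=0) → [0, 0, 0]
+L2 (α=3/4) → [285/2, 33, 129/4]
+L3 (α=3/5) → [1026/5, 252/5, 1203/10]
+L4 (α=1/2) → [1261/10, 557/10, 1623/20]
rounded: [126, 56, 81]

query (3,1) [L1,L2,L3,L4] — begin 0,0,0
after L1 α=1/2: [89, 13, 57/2]
after L2 α=1/2: [159/2, 61/2, 299/4]
after L3 α=2/5: [909/10, 507/10, 2457/20]
after L4 α=2/3: [1123/10, 2627/30, 10937/60]
= [112, 88, 182]

at x=1,y=1 over L1,L2,L3,L4:
L1 α=2/3: [82/3, 350/3, 120]
L2 α=1/5: [83/3, 1724/15, 634/5]
L3 α=1/4: [107/4, 471/5, 971/10]
L4 α=1/2: [747/8, 851/10, 1731/20]
rounded: [93, 85, 87]

at x=1,y=0 over L1,L2,L3,L4,L5,L6:
after L1 α=3/8: [219/4, 243/4, 393/8]
after L2 α=3/8: [3063/32, 3507/32, 3069/64]
after L3 α=1/2: [7063/64, 10643/64, 15677/128]
after L4 α=1/2: [22359/128, 26579/128, 43965/256]
after L5 α=3/7: [35991/224, 49619/224, 11163/64]
after L6 α=1/2: [64663/448, 61267/448, 18715/128]
→ [144, 137, 146]

query (0,1) [L1,L2,L3,L4,L5,L6] — begin 0,0,0
after L1 α=0: [0, 0, 0]
after L2 α=5/6: [220/3, 115/6, 460/3]
after L3 α=1/3: [794/9, 313/9, 1265/9]
after L4 α=1/8: [5657/72, 2081/36, 10637/72]
after L5 α=2/3: [39929/216, 14897/108, 13517/216]
after L6 α=6/7: [146201/1512, 64793/756, 40811/216]
= [97, 86, 189]


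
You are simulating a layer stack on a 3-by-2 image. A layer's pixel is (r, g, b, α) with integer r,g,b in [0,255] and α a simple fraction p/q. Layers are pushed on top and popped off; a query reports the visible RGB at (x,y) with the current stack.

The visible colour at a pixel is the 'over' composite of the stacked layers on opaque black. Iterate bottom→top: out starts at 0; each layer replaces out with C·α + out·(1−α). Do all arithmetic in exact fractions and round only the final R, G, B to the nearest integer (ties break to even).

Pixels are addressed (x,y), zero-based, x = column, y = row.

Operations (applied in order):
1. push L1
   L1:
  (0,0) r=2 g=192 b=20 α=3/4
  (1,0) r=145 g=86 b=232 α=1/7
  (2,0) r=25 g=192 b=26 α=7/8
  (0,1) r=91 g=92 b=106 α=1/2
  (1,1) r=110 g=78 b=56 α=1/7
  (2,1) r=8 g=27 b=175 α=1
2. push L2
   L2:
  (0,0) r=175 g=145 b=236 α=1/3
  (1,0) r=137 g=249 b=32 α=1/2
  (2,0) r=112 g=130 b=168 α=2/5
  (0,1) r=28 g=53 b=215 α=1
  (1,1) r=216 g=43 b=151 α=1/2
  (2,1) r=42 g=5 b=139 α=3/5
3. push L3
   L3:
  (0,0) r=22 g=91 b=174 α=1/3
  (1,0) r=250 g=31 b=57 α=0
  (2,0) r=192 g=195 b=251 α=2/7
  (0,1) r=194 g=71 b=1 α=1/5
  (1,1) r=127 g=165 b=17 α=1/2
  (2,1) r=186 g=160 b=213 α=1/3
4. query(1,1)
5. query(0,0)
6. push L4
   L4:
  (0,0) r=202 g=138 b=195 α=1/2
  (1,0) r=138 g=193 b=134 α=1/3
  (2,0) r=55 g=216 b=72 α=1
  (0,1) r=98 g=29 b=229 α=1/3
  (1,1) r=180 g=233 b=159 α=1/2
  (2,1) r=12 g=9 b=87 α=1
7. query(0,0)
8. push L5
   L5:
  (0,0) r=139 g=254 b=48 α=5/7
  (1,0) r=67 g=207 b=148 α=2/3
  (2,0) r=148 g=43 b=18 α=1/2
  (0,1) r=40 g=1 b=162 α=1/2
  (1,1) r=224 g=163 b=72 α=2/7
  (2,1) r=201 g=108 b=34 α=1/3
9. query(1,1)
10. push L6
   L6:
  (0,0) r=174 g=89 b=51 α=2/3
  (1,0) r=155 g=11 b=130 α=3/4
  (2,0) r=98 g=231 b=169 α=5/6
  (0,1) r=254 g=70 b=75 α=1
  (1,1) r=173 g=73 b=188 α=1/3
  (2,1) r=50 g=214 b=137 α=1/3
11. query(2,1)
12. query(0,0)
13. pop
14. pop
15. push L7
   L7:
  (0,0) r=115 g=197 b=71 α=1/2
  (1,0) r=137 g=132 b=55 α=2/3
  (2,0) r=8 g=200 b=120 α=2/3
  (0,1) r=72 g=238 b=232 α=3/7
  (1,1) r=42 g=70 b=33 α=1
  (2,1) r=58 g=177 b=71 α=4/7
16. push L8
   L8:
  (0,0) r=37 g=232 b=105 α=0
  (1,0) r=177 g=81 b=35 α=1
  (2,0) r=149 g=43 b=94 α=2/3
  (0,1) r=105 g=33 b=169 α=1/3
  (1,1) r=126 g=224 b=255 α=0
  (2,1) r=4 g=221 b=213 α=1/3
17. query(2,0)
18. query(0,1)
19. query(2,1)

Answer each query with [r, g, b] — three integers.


at x=1,y=1 over L1,L2,L3:
L1 α=1/7: [110/7, 78/7, 8]
L2 α=1/2: [811/7, 379/14, 159/2]
L3 α=1/2: [850/7, 2689/28, 193/4]
→ [121, 96, 48]

query (0,0) [L1,L2,L3] — begin 0,0,0
L1 α=3/4: [3/2, 144, 15]
L2 α=1/3: [178/3, 433/3, 266/3]
L3 α=1/3: [422/9, 1139/9, 1054/9]
= [47, 127, 117]

at x=0,y=0 over L1,L2,L3,L4:
after L1 α=3/4: [3/2, 144, 15]
after L2 α=1/3: [178/3, 433/3, 266/3]
after L3 α=1/3: [422/9, 1139/9, 1054/9]
after L4 α=1/2: [1120/9, 2381/18, 2809/18]
rounded: [124, 132, 156]

query (1,1) [L1,L2,L3,L4,L5] — begin 0,0,0
L1 α=1/7: [110/7, 78/7, 8]
L2 α=1/2: [811/7, 379/14, 159/2]
L3 α=1/2: [850/7, 2689/28, 193/4]
L4 α=1/2: [1055/7, 9213/56, 829/8]
L5 α=2/7: [8411/49, 64321/392, 5297/56]
→ [172, 164, 95]

at x=2,y=1 over L1,L2,L3,L4,L5,L6:
after L1 α=1: [8, 27, 175]
after L2 α=3/5: [142/5, 69/5, 767/5]
after L3 α=1/3: [1214/15, 938/15, 2599/15]
after L4 α=1: [12, 9, 87]
after L5 α=1/3: [75, 42, 208/3]
after L6 α=1/3: [200/3, 298/3, 827/9]
= [67, 99, 92]

query (0,0) [L1,L2,L3,L4,L5,L6] — begin 0,0,0
after L1 α=3/4: [3/2, 144, 15]
after L2 α=1/3: [178/3, 433/3, 266/3]
after L3 α=1/3: [422/9, 1139/9, 1054/9]
after L4 α=1/2: [1120/9, 2381/18, 2809/18]
after L5 α=5/7: [8495/63, 1973/9, 4969/63]
after L6 α=2/3: [30419/189, 3575/27, 11395/189]
rounded: [161, 132, 60]

at x=2,y=0 over L1,L2,L3,L4,L7,L8:
L1 α=7/8: [175/8, 168, 91/4]
L2 α=2/5: [2317/40, 764/5, 1617/20]
L3 α=2/7: [5389/56, 1154/7, 3625/28]
L4 α=1: [55, 216, 72]
L7 α=2/3: [71/3, 616/3, 104]
L8 α=2/3: [965/9, 874/9, 292/3]
= [107, 97, 97]

query (0,1) [L1,L2,L3,L4,L7,L8] — begin 0,0,0
after L1 α=1/2: [91/2, 46, 53]
after L2 α=1: [28, 53, 215]
after L3 α=1/5: [306/5, 283/5, 861/5]
after L4 α=1/3: [1102/15, 237/5, 2867/15]
after L7 α=3/7: [7648/105, 4518/35, 21908/105]
after L8 α=1/3: [26321/315, 3397/35, 61561/315]
rounded: [84, 97, 195]

query (2,1) [L1,L2,L3,L4,L7,L8] — begin 0,0,0
after L1 α=1: [8, 27, 175]
after L2 α=3/5: [142/5, 69/5, 767/5]
after L3 α=1/3: [1214/15, 938/15, 2599/15]
after L4 α=1: [12, 9, 87]
after L7 α=4/7: [268/7, 105, 545/7]
after L8 α=1/3: [188/7, 431/3, 2581/21]
→ [27, 144, 123]


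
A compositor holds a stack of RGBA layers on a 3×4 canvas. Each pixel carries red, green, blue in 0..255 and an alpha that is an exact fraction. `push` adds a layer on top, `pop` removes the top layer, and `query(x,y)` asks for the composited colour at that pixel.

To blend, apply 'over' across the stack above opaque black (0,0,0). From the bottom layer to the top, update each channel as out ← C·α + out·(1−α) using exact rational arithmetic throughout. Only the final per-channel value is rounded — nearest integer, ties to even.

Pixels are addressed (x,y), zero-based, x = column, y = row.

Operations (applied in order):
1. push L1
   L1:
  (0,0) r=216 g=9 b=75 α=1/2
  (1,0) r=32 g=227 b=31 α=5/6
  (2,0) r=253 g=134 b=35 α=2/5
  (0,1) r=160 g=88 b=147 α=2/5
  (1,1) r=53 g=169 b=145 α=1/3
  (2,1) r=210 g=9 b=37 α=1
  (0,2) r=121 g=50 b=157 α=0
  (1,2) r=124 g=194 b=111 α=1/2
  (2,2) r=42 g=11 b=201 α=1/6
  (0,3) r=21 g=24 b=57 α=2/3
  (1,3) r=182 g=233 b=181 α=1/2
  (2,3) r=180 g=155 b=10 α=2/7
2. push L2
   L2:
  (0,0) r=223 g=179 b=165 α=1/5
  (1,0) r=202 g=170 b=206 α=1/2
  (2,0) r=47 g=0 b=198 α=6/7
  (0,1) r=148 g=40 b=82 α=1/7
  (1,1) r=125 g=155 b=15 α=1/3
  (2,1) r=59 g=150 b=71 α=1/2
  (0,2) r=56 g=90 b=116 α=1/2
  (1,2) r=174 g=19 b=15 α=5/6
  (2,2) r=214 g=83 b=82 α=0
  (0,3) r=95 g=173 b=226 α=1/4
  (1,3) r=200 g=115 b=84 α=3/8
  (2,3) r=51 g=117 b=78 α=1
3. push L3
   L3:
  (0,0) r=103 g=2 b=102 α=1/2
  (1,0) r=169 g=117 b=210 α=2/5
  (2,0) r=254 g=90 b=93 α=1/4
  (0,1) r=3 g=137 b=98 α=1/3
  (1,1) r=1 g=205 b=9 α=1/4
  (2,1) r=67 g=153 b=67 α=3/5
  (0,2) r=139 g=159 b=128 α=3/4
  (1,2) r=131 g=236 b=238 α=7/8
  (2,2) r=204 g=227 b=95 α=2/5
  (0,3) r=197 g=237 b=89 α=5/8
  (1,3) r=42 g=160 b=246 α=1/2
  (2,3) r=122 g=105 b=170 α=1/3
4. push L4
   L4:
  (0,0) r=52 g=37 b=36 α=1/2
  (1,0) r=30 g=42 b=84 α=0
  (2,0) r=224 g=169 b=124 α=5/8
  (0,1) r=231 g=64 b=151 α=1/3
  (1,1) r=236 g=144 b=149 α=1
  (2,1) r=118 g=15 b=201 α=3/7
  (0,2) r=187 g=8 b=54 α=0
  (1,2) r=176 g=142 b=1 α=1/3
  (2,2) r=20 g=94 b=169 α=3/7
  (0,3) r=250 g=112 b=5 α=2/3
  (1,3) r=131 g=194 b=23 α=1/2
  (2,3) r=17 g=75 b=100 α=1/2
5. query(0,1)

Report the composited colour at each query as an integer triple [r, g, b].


(0,1) stack=L1,L2,L3,L4; from [0,0,0]:
after L1 α=2/5: [64, 176/5, 294/5]
after L2 α=1/7: [76, 1256/35, 2174/35]
after L3 α=1/3: [155/3, 7307/105, 7778/105]
after L4 α=1/3: [1003/9, 21334/315, 31411/315]
rounded: [111, 68, 100]


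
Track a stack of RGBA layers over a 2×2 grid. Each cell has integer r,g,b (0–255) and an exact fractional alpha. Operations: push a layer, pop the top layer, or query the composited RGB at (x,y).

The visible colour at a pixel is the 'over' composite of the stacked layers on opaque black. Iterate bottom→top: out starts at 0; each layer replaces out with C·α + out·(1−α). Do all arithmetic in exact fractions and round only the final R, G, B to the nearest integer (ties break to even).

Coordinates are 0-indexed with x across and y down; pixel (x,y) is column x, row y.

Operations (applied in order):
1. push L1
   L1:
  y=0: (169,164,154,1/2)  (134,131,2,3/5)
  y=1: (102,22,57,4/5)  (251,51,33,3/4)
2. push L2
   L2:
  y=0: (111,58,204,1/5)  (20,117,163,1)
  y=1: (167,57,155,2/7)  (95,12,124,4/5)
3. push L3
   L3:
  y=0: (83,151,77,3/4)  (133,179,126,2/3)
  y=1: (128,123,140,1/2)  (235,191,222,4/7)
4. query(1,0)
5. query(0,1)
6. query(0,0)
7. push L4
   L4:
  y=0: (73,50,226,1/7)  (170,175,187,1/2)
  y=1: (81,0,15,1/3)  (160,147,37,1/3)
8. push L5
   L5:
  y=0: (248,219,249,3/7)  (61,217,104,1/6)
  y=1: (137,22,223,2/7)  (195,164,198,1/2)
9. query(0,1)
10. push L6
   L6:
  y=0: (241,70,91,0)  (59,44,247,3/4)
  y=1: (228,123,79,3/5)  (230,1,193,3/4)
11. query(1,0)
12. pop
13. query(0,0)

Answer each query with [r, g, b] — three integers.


(1,0) stack=L1,L2,L3; from [0,0,0]:
+L1 (α=3/5) → [402/5, 393/5, 6/5]
+L2 (α=1) → [20, 117, 163]
+L3 (α=2/3) → [286/3, 475/3, 415/3]
→ [95, 158, 138]

at x=0,y=1 over L1,L2,L3:
+L1 (α=4/5) → [408/5, 88/5, 228/5]
+L2 (α=2/7) → [106, 202/7, 538/7]
+L3 (α=1/2) → [117, 1063/14, 759/7]
rounded: [117, 76, 108]

at x=0,y=0 over L1,L2,L3:
+L1 (α=1/2) → [169/2, 82, 77]
+L2 (α=1/5) → [449/5, 386/5, 512/5]
+L3 (α=3/4) → [847/10, 2651/20, 1667/20]
→ [85, 133, 83]

query (0,1) [L1,L2,L3,L4,L5] — begin 0,0,0
L1 α=4/5: [408/5, 88/5, 228/5]
L2 α=2/7: [106, 202/7, 538/7]
L3 α=1/2: [117, 1063/14, 759/7]
L4 α=1/3: [105, 1063/21, 541/7]
L5 α=2/7: [799/7, 6239/147, 5827/49]
→ [114, 42, 119]

at x=1,y=0 over L1,L2,L3,L4,L5,L6:
after L1 α=3/5: [402/5, 393/5, 6/5]
after L2 α=1: [20, 117, 163]
after L3 α=2/3: [286/3, 475/3, 415/3]
after L4 α=1/2: [398/3, 500/3, 488/3]
after L5 α=1/6: [2173/18, 3151/18, 1376/9]
after L6 α=3/4: [5359/72, 5527/72, 8045/36]
rounded: [74, 77, 223]

query (0,0) [L1,L2,L3,L4,L5] — begin 0,0,0
+L1 (α=1/2) → [169/2, 82, 77]
+L2 (α=1/5) → [449/5, 386/5, 512/5]
+L3 (α=3/4) → [847/10, 2651/20, 1667/20]
+L4 (α=1/7) → [2906/35, 8453/70, 7261/70]
+L5 (α=3/7) → [37664/245, 39901/245, 40667/245]
rounded: [154, 163, 166]


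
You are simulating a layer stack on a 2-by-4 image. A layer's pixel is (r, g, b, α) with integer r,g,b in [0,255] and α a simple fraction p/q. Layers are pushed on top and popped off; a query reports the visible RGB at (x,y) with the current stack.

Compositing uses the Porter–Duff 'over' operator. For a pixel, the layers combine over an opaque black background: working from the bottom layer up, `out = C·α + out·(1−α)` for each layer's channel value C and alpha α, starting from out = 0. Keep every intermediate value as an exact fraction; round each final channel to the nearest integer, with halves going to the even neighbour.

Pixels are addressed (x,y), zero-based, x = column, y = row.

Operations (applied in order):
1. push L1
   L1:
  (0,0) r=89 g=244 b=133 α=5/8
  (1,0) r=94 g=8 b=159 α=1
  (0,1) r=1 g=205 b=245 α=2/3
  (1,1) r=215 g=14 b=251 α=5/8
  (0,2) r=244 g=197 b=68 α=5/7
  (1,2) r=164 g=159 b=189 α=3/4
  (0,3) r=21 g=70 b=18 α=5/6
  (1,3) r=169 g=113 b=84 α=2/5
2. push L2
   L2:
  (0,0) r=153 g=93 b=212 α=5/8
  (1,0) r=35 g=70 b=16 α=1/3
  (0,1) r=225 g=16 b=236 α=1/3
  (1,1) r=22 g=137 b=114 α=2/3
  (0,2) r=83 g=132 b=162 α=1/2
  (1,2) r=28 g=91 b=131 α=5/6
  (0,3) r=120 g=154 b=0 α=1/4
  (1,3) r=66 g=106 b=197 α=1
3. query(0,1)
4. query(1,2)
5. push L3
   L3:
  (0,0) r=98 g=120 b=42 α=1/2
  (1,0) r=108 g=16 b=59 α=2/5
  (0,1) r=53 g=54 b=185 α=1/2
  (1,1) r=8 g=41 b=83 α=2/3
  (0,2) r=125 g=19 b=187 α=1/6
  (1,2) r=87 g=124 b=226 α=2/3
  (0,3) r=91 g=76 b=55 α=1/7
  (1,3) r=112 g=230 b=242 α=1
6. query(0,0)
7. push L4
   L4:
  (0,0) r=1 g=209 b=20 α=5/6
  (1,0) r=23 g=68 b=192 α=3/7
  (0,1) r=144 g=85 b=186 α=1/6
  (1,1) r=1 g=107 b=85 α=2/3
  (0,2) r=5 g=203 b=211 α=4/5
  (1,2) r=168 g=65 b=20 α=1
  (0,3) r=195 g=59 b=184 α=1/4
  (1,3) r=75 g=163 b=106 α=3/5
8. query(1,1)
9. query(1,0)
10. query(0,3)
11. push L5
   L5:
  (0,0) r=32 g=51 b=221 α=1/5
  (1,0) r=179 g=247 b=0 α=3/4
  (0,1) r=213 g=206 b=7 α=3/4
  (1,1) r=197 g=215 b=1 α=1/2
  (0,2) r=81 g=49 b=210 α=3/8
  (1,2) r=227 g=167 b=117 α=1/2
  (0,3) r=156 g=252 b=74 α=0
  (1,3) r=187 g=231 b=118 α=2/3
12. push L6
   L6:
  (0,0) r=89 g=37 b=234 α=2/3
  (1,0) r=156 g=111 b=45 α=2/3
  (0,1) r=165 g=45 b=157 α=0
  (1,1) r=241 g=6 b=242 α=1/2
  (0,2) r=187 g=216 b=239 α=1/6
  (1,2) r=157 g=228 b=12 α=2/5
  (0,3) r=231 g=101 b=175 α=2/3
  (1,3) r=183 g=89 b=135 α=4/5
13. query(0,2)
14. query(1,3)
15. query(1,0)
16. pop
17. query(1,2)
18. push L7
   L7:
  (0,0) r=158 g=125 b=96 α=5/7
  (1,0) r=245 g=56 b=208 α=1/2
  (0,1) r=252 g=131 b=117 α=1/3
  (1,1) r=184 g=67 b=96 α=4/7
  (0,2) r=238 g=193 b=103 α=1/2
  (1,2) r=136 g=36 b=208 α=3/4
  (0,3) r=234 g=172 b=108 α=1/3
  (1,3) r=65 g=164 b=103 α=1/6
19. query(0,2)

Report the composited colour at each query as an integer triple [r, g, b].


at x=0,y=1 over L1,L2:
after L1 α=2/3: [2/3, 410/3, 490/3]
after L2 α=1/3: [679/9, 868/9, 1688/9]
= [75, 96, 188]

(1,2) stack=L1,L2; from [0,0,0]:
+L1 (α=3/4) → [123, 477/4, 567/4]
+L2 (α=5/6) → [263/6, 2297/24, 3187/24]
rounded: [44, 96, 133]

(0,0) stack=L1,L2,L3; from [0,0,0]:
+L1 (α=5/8) → [445/8, 305/2, 665/8]
+L2 (α=5/8) → [7455/64, 1845/16, 10475/64]
+L3 (α=1/2) → [13727/128, 3765/32, 13163/128]
rounded: [107, 118, 103]

query (1,1) [L1,L2,L3,L4] — begin 0,0,0
+L1 (α=5/8) → [1075/8, 35/4, 1255/8]
+L2 (α=2/3) → [1427/24, 377/4, 3079/24]
+L3 (α=2/3) → [1811/72, 235/4, 7063/72]
+L4 (α=2/3) → [1955/216, 1091/12, 19303/216]
= [9, 91, 89]

(1,0) stack=L1,L2,L3,L4; from [0,0,0]:
after L1 α=1: [94, 8, 159]
after L2 α=1/3: [223/3, 86/3, 334/3]
after L3 α=2/5: [439/5, 118/5, 452/5]
after L4 α=3/7: [2101/35, 1492/35, 4688/35]
→ [60, 43, 134]

query (0,3) [L1,L2,L3,L4] — begin 0,0,0
+L1 (α=5/6) → [35/2, 175/3, 15]
+L2 (α=1/4) → [345/8, 329/4, 45/4]
+L3 (α=1/7) → [1399/28, 1139/14, 35/2]
+L4 (α=1/4) → [9657/112, 4243/56, 473/8]
= [86, 76, 59]

(0,2) stack=L1,L2,L3,L4,L5,L6; from [0,0,0]:
L1 α=5/7: [1220/7, 985/7, 340/7]
L2 α=1/2: [1801/14, 1909/14, 737/7]
L3 α=1/6: [3585/28, 9811/84, 2497/21]
L4 α=4/5: [829/28, 78019/420, 20221/105]
L5 α=3/8: [10949/224, 90367/672, 33451/168]
L6 α=1/6: [32211/448, 596987/4032, 207407/1008]
rounded: [72, 148, 206]

(1,3) stack=L1,L2,L3,L4,L5,L6; from [0,0,0]:
after L1 α=2/5: [338/5, 226/5, 168/5]
after L2 α=1: [66, 106, 197]
after L3 α=1: [112, 230, 242]
after L4 α=3/5: [449/5, 949/5, 802/5]
after L5 α=2/3: [773/5, 3259/15, 1982/15]
after L6 α=4/5: [4433/25, 8599/75, 10082/75]
rounded: [177, 115, 134]

at x=1,y=0 over L1,L2,L3,L4,L5,L6:
+L1 (α=1) → [94, 8, 159]
+L2 (α=1/3) → [223/3, 86/3, 334/3]
+L3 (α=2/5) → [439/5, 118/5, 452/5]
+L4 (α=3/7) → [2101/35, 1492/35, 4688/35]
+L5 (α=3/4) → [5224/35, 27427/140, 1172/35]
+L6 (α=2/3) → [16144/105, 58507/420, 4322/105]
= [154, 139, 41]

query (1,2) [L1,L2,L3,L4,L5] — begin 0,0,0
after L1 α=3/4: [123, 477/4, 567/4]
after L2 α=5/6: [263/6, 2297/24, 3187/24]
after L3 α=2/3: [1307/18, 8249/72, 14035/72]
after L4 α=1: [168, 65, 20]
after L5 α=1/2: [395/2, 116, 137/2]
rounded: [198, 116, 68]

(0,2) stack=L1,L2,L3,L4,L5,L7; from [0,0,0]:
after L1 α=5/7: [1220/7, 985/7, 340/7]
after L2 α=1/2: [1801/14, 1909/14, 737/7]
after L3 α=1/6: [3585/28, 9811/84, 2497/21]
after L4 α=4/5: [829/28, 78019/420, 20221/105]
after L5 α=3/8: [10949/224, 90367/672, 33451/168]
after L7 α=1/2: [64261/448, 220063/1344, 50755/336]
= [143, 164, 151]


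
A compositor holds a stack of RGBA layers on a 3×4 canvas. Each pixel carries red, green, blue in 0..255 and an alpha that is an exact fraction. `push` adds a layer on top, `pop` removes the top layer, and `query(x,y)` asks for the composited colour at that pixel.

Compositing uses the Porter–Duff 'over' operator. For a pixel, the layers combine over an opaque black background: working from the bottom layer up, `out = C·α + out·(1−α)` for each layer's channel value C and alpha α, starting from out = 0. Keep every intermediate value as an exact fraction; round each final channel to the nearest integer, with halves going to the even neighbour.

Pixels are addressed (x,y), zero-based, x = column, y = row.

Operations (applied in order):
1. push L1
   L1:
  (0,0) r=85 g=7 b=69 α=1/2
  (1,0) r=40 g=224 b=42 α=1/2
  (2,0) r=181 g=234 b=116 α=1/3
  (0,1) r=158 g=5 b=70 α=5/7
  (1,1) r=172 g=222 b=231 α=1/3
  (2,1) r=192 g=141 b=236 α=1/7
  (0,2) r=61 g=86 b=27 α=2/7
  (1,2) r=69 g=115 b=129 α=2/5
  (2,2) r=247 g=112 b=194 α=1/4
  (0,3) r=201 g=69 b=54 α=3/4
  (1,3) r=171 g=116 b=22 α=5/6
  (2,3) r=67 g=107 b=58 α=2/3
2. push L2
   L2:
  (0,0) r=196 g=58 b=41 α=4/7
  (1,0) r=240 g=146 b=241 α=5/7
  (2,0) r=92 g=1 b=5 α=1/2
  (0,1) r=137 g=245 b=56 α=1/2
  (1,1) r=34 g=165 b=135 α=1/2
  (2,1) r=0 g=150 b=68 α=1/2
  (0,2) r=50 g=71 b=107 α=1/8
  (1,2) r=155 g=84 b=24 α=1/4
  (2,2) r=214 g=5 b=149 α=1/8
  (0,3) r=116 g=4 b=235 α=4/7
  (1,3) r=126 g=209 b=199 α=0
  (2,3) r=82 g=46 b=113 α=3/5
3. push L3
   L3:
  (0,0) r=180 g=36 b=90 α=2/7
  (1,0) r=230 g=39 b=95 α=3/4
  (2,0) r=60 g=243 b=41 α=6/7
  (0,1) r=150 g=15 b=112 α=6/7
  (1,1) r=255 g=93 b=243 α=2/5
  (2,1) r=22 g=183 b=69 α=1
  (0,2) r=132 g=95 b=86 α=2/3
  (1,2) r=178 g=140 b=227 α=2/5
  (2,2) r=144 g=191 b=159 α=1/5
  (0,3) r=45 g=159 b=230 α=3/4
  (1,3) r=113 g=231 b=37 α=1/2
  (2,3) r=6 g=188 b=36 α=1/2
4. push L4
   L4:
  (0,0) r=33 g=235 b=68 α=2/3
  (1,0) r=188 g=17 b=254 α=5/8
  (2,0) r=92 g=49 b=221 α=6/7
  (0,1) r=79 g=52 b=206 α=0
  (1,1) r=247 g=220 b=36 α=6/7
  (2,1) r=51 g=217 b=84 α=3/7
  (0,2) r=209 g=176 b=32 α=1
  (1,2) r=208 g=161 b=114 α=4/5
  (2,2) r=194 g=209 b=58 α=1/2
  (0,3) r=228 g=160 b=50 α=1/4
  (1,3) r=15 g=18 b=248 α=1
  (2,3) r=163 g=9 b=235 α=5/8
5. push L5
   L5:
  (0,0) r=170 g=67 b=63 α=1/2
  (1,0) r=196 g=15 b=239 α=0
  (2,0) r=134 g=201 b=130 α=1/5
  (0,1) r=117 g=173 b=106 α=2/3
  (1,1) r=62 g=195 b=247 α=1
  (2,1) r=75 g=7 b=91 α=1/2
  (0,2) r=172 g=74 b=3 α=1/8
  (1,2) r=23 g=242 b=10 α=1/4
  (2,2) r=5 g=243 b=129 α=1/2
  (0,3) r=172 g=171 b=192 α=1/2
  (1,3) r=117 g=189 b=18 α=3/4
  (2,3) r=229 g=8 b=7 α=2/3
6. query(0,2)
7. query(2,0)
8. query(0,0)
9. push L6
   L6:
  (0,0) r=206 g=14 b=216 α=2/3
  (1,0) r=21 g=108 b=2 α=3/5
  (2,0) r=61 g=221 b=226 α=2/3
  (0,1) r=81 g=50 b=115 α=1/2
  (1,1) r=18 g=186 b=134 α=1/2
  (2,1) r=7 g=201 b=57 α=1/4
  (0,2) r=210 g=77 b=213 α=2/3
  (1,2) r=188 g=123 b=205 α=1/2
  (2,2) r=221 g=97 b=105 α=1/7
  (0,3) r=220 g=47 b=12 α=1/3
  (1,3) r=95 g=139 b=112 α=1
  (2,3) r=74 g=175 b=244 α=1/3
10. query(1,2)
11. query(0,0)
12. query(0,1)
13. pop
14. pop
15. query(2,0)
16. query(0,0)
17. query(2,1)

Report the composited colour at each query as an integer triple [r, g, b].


query (0,2) [L1,L2,L3,L4,L5] — begin 0,0,0
after L1 α=2/7: [122/7, 172/7, 54/7]
after L2 α=1/8: [43/2, 243/8, 161/8]
after L3 α=2/3: [571/6, 1763/24, 1537/24]
after L4 α=1: [209, 176, 32]
after L5 α=1/8: [1635/8, 653/4, 227/8]
→ [204, 163, 28]

query (2,0) [L1,L2,L3,L4,L5] — begin 0,0,0
L1 α=1/3: [181/3, 78, 116/3]
L2 α=1/2: [457/6, 79/2, 131/6]
L3 α=6/7: [2617/42, 2995/14, 1607/42]
L4 α=6/7: [25801/294, 7111/98, 57299/294]
L5 α=1/5: [14260/147, 24071/245, 133708/735]
rounded: [97, 98, 182]

at x=0,y=0 over L1,L2,L3,L4,L5:
+L1 (α=1/2) → [85/2, 7/2, 69/2]
+L2 (α=4/7) → [1823/14, 485/14, 535/14]
+L3 (α=2/7) → [14155/98, 3433/98, 5195/98]
+L4 (α=2/3) → [20623/294, 49493/294, 18523/294]
+L5 (α=1/2) → [70603/588, 69191/588, 37045/588]
= [120, 118, 63]

(1,2) stack=L1,L2,L3,L4,L5,L6; from [0,0,0]:
after L1 α=2/5: [138/5, 46, 258/5]
after L2 α=1/4: [1189/20, 111/2, 447/10]
after L3 α=2/5: [10687/100, 893/10, 5881/50]
after L4 α=4/5: [93887/500, 7333/50, 28681/250]
after L5 α=1/4: [293161/2000, 34099/200, 88543/1000]
after L6 α=1/2: [669161/4000, 58699/400, 293543/2000]
rounded: [167, 147, 147]

(0,0) stack=L1,L2,L3,L4,L5,L6; from [0,0,0]:
after L1 α=1/2: [85/2, 7/2, 69/2]
after L2 α=4/7: [1823/14, 485/14, 535/14]
after L3 α=2/7: [14155/98, 3433/98, 5195/98]
after L4 α=2/3: [20623/294, 49493/294, 18523/294]
after L5 α=1/2: [70603/588, 69191/588, 37045/588]
after L6 α=2/3: [312859/1764, 85655/1764, 291061/1764]
→ [177, 49, 165]

query (0,1) [L1,L2,L3,L4,L5,L6] — begin 0,0,0
after L1 α=5/7: [790/7, 25/7, 50]
after L2 α=1/2: [1749/14, 870/7, 53]
after L3 α=6/7: [14349/98, 1500/49, 725/7]
after L4 α=0: [14349/98, 1500/49, 725/7]
after L5 α=2/3: [12427/98, 18454/147, 2209/21]
after L6 α=1/2: [20365/196, 12902/147, 2312/21]
rounded: [104, 88, 110]

at x=2,y=0 over L1,L2,L3,L4:
after L1 α=1/3: [181/3, 78, 116/3]
after L2 α=1/2: [457/6, 79/2, 131/6]
after L3 α=6/7: [2617/42, 2995/14, 1607/42]
after L4 α=6/7: [25801/294, 7111/98, 57299/294]
= [88, 73, 195]

(0,0) stack=L1,L2,L3,L4; from [0,0,0]:
+L1 (α=1/2) → [85/2, 7/2, 69/2]
+L2 (α=4/7) → [1823/14, 485/14, 535/14]
+L3 (α=2/7) → [14155/98, 3433/98, 5195/98]
+L4 (α=2/3) → [20623/294, 49493/294, 18523/294]
→ [70, 168, 63]

(2,1) stack=L1,L2,L3,L4; from [0,0,0]:
+L1 (α=1/7) → [192/7, 141/7, 236/7]
+L2 (α=1/2) → [96/7, 1191/14, 356/7]
+L3 (α=1) → [22, 183, 69]
+L4 (α=3/7) → [241/7, 1383/7, 528/7]
= [34, 198, 75]


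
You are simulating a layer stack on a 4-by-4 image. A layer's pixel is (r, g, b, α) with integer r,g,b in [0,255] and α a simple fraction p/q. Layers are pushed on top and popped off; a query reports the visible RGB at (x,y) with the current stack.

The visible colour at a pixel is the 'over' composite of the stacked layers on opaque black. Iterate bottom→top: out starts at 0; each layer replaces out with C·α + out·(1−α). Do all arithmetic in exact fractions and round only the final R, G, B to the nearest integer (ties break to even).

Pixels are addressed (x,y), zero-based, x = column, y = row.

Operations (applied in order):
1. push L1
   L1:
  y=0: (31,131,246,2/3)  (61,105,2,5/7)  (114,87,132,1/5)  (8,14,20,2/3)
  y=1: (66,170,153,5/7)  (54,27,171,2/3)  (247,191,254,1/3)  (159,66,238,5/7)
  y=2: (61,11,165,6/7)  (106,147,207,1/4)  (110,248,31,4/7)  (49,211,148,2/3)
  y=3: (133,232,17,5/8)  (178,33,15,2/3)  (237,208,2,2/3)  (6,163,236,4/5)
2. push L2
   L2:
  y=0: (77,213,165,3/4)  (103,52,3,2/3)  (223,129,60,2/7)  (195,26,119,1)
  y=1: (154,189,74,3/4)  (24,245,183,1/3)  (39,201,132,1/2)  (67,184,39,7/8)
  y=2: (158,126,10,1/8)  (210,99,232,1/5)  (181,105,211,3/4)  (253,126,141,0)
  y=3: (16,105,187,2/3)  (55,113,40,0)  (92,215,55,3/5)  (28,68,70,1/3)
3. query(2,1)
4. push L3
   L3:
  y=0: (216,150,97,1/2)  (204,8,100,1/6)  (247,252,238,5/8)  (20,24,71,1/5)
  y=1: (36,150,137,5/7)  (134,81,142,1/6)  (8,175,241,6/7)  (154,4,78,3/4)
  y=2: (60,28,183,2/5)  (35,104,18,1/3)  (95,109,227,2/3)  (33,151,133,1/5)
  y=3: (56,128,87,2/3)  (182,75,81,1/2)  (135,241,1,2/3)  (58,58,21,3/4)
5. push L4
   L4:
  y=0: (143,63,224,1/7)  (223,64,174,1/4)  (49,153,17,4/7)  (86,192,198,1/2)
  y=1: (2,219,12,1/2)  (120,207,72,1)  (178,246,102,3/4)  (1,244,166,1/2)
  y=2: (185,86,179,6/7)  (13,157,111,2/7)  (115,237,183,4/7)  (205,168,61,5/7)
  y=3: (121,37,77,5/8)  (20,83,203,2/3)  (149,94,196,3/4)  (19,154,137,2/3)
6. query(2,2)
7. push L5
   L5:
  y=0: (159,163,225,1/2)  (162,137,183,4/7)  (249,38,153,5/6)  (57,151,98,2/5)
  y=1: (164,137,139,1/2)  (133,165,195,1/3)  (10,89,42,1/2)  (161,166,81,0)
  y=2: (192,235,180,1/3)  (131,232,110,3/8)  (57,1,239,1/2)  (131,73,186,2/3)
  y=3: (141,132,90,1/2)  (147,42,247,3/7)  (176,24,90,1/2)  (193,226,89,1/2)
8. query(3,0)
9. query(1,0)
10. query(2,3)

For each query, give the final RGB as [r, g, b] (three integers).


query (2,1) [L1,L2] — begin 0,0,0
L1 α=1/3: [247/3, 191/3, 254/3]
L2 α=1/2: [182/3, 397/3, 325/3]
rounded: [61, 132, 108]

(2,2) stack=L1,L2,L3,L4; from [0,0,0]:
after L1 α=4/7: [440/7, 992/7, 124/7]
after L2 α=3/4: [4241/28, 3197/28, 4555/28]
after L3 α=2/3: [3187/28, 9301/84, 17267/84]
after L4 α=4/7: [22441/196, 35845/196, 37763/196]
rounded: [114, 183, 193]

(3,0) stack=L1,L2,L3,L4,L5; from [0,0,0]:
L1 α=2/3: [16/3, 28/3, 40/3]
L2 α=1: [195, 26, 119]
L3 α=1/5: [160, 128/5, 547/5]
L4 α=1/2: [123, 544/5, 1537/10]
L5 α=2/5: [483/5, 3142/25, 6571/50]
= [97, 126, 131]

(1,0) stack=L1,L2,L3,L4,L5; from [0,0,0]:
+L1 (α=5/7) → [305/7, 75, 10/7]
+L2 (α=2/3) → [1747/21, 179/3, 52/21]
+L3 (α=1/6) → [13019/126, 919/18, 1180/63]
+L4 (α=1/4) → [22385/168, 1303/24, 2417/42]
+L5 (α=4/7) → [58673/392, 5687/56, 12665/98]
→ [150, 102, 129]

query (2,3) [L1,L2,L3,L4,L5] — begin 0,0,0
L1 α=2/3: [158, 416/3, 4/3]
L2 α=3/5: [592/5, 2767/15, 503/15]
L3 α=2/3: [1942/15, 9997/45, 533/45]
L4 α=3/4: [8647/60, 22687/180, 26993/180]
L5 α=1/2: [19207/120, 27007/360, 43193/360]
→ [160, 75, 120]


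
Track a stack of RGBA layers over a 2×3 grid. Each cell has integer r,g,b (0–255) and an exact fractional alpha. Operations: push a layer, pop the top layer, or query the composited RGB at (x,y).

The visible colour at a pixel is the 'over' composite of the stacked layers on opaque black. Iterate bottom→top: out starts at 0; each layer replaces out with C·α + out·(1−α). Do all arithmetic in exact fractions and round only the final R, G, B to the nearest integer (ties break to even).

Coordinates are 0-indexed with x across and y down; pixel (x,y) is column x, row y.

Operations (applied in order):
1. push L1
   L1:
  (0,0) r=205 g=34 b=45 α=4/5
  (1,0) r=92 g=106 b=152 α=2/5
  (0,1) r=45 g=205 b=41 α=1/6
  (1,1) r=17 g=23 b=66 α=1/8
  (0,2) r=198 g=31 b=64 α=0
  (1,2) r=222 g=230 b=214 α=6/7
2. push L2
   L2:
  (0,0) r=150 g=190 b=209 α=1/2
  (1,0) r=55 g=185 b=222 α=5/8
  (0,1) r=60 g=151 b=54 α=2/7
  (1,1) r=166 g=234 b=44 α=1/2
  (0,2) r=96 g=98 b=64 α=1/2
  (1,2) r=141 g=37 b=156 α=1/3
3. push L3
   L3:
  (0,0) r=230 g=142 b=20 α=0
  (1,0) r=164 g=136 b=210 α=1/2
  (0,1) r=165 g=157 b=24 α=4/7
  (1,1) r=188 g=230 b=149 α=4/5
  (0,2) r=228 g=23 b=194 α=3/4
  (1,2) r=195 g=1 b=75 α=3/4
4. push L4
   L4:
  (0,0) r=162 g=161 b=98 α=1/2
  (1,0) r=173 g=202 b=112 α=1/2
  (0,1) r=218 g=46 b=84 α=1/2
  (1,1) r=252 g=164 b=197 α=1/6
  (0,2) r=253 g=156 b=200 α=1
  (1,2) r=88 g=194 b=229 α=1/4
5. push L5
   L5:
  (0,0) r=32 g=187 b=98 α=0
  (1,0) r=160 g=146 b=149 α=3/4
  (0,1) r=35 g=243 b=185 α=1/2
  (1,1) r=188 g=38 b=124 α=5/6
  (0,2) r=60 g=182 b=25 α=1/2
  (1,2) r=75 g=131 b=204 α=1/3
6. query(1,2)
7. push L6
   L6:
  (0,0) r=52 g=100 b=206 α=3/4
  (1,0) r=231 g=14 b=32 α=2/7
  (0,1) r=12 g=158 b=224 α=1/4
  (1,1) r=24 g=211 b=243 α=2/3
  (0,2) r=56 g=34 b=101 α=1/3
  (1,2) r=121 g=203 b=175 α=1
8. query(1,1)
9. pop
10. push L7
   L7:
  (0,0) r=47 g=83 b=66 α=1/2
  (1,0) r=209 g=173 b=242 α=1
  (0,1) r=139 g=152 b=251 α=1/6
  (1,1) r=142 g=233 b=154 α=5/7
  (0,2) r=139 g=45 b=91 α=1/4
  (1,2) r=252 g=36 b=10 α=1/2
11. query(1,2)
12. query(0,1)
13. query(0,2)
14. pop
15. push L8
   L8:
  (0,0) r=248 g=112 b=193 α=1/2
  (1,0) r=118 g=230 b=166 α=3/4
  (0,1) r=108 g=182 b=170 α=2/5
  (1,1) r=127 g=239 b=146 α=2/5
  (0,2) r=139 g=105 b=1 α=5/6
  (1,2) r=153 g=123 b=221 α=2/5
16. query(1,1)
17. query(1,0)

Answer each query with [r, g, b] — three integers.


(1,2) stack=L1,L2,L3,L4,L5; from [0,0,0]:
L1 α=6/7: [1332/7, 1380/7, 1284/7]
L2 α=1/3: [1217/7, 3019/21, 1220/7]
L3 α=3/4: [1328/7, 1541/42, 2795/28]
L4 α=1/4: [1150/7, 4257/56, 14797/112]
L5 α=1/3: [2825/21, 7925/84, 26221/168]
= [135, 94, 156]

query (1,1) [L1,L2,L3,L4,L5,L6] — begin 0,0,0
after L1 α=1/8: [17/8, 23/8, 33/4]
after L2 α=1/2: [1345/16, 1895/16, 209/8]
after L3 α=4/5: [13377/80, 3323/16, 4977/40]
after L4 α=1/6: [5803/32, 6413/32, 6553/48]
after L5 α=5/6: [11961/64, 12493/192, 36313/288]
after L6 α=2/3: [5011/64, 93517/576, 176281/864]
rounded: [78, 162, 204]

at x=1,y=2 over L1,L2,L3,L4,L5,L7:
L1 α=6/7: [1332/7, 1380/7, 1284/7]
L2 α=1/3: [1217/7, 3019/21, 1220/7]
L3 α=3/4: [1328/7, 1541/42, 2795/28]
L4 α=1/4: [1150/7, 4257/56, 14797/112]
L5 α=1/3: [2825/21, 7925/84, 26221/168]
L7 α=1/2: [8117/42, 10949/168, 27901/336]
rounded: [193, 65, 83]

(0,1) stack=L1,L2,L3,L4,L5,L7; from [0,0,0]:
after L1 α=1/6: [15/2, 205/6, 41/6]
after L2 α=2/7: [45/2, 2837/42, 853/42]
after L3 α=4/7: [1455/14, 11629/98, 2197/98]
after L4 α=1/2: [4507/28, 16137/196, 10429/196]
after L5 α=1/2: [5487/56, 63765/392, 46689/392]
after L7 α=1/6: [35219/336, 378409/2352, 331837/2352]
→ [105, 161, 141]

at x=0,y=2 over L1,L2,L3,L4,L5,L7:
after L1 α=0: [0, 0, 0]
after L2 α=1/2: [48, 49, 32]
after L3 α=3/4: [183, 59/2, 307/2]
after L4 α=1: [253, 156, 200]
after L5 α=1/2: [313/2, 169, 225/2]
after L7 α=1/4: [1217/8, 138, 857/8]
→ [152, 138, 107]

(1,1) stack=L1,L2,L3,L4,L5,L8; from [0,0,0]:
+L1 (α=1/8) → [17/8, 23/8, 33/4]
+L2 (α=1/2) → [1345/16, 1895/16, 209/8]
+L3 (α=4/5) → [13377/80, 3323/16, 4977/40]
+L4 (α=1/6) → [5803/32, 6413/32, 6553/48]
+L5 (α=5/6) → [11961/64, 12493/192, 36313/288]
+L8 (α=2/5) → [52139/320, 8617/64, 12869/96]
rounded: [163, 135, 134]

(1,0) stack=L1,L2,L3,L4,L5,L8; from [0,0,0]:
after L1 α=2/5: [184/5, 212/5, 304/5]
after L2 α=5/8: [1927/40, 5261/40, 3231/20]
after L3 α=1/2: [8487/80, 10701/80, 7431/40]
after L4 α=1/2: [22327/160, 26861/160, 11911/80]
after L5 α=3/4: [99127/640, 96941/640, 47671/320]
after L8 α=3/4: [325687/2560, 538541/2560, 207031/1280]
→ [127, 210, 162]
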